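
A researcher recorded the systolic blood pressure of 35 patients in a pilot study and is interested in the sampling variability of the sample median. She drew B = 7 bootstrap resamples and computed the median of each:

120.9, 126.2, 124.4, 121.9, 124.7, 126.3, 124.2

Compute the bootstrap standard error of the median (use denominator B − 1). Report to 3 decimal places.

SE* = 2.033

Bootstrap SE is the standard deviation of the 7 replicate medians.
Mean of replicates: (120.9 + 126.2 + 124.4 + 121.9 + 124.7 + 126.3 + 124.2) / 7 = 868.6000 / 7 = 124.0857
Sum of squared deviations: (−3.1857)² + (+2.1143)² + (+0.3143)² + (−2.1857)² + (+0.6143)² + (+2.2143)² + (+0.1143)² = 24.7886
Variance = 24.7886 / 6 = 4.1314
SE* = √4.1314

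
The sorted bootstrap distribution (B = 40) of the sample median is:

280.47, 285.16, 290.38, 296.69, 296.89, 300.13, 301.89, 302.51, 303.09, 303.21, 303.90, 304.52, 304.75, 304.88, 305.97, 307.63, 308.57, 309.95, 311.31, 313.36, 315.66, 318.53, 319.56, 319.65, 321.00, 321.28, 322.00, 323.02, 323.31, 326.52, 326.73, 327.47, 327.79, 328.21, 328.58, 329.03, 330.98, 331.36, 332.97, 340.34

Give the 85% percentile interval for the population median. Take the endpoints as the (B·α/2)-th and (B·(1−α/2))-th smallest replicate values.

α = 0.15; lower rank = 40 × 0.075 = 3; upper rank = 40 × 0.925 = 37.
The 3rd smallest replicate is 290.38; the 37th is 330.98.

(290.38, 330.98)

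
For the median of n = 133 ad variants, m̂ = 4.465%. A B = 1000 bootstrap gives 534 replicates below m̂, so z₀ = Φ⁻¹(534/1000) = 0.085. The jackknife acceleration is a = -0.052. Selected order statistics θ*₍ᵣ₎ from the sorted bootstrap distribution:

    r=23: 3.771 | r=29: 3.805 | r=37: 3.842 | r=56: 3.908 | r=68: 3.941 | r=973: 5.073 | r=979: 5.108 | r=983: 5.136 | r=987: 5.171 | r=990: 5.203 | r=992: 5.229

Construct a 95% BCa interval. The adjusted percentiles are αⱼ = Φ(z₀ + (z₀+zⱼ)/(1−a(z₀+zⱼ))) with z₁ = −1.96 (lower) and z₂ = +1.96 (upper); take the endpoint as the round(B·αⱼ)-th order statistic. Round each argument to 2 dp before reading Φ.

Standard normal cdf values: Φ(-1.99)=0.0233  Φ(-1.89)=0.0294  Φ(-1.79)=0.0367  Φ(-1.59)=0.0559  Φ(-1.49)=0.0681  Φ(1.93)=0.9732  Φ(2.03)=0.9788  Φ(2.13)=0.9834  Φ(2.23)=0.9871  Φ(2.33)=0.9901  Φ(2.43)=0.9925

(3.771, 5.073)

Lower: z₀ + z₁ = 0.085 + (-1.960) = -1.875; 1 − a(z₀+z₁) = 1 − (-0.052)(-1.875) = 0.9025; argument = 0.085 + (-1.875)/0.9025 = -1.9926 → -1.99.
α₁ = Φ(-1.99) = 0.0233; rank = round(1000 × 0.0233) = 23; θ*₍23₎ = 3.771.
Upper: z₀ + z₂ = 2.045; 1 − a(z₀+z₂) = 1.1063; argument = 1.9334 → 1.93; α₂ = 0.9732; rank = 973; θ*₍973₎ = 5.073.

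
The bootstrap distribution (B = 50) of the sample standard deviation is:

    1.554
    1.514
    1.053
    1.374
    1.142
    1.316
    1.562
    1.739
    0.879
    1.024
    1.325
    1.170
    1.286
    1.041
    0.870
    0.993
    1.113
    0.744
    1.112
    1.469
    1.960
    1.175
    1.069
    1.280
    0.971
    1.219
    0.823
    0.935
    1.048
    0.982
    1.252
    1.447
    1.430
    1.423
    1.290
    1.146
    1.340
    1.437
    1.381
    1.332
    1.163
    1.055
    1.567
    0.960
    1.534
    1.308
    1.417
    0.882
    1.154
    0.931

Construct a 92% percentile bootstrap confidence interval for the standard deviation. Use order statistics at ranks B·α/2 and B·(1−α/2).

Sorted replicates: 0.744, 0.823, 0.870, 0.879, 0.882, 0.931, 0.935, 0.960, 0.971, 0.982, 0.993, 1.024, 1.041, 1.048, 1.053, 1.055, 1.069, 1.112, 1.113, 1.142, 1.146, 1.154, 1.163, 1.170, 1.175, 1.219, 1.252, 1.280, 1.286, 1.290, 1.308, 1.316, 1.325, 1.332, 1.340, 1.374, 1.381, 1.417, 1.423, 1.430, 1.437, 1.447, 1.469, 1.514, 1.534, 1.554, 1.562, 1.567, 1.739, 1.960
α = 0.08; lower rank = 50 × 0.040 = 2; upper rank = 50 × 0.960 = 48.
The 2nd smallest replicate is 0.823; the 48th is 1.567.

(0.823, 1.567)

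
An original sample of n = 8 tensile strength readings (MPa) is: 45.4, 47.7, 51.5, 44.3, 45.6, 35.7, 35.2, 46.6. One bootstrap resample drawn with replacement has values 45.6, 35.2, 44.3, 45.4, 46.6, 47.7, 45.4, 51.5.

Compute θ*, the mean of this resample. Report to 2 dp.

θ* = 45.21

Mean = (45.6 + 35.2 + 44.3 + 45.4 + 46.6 + 47.7 + 45.4 + 51.5) / 8 = 361.70 / 8 = 45.21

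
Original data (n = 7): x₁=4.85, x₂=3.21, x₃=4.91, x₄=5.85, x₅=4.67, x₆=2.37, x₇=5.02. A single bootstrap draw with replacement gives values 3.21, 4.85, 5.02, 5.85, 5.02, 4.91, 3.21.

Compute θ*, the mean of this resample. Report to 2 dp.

Mean = (3.21 + 4.85 + 5.02 + 5.85 + 5.02 + 4.91 + 3.21) / 7 = 32.070 / 7 = 4.58

θ* = 4.58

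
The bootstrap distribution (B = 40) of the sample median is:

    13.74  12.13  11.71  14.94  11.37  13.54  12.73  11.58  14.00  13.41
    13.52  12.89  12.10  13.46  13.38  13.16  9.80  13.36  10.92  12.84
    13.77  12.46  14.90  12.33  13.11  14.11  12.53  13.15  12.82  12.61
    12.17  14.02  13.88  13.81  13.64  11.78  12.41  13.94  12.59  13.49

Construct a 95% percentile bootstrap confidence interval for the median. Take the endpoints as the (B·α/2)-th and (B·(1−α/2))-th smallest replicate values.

Sorted replicates: 9.80, 10.92, 11.37, 11.58, 11.71, 11.78, 12.10, 12.13, 12.17, 12.33, 12.41, 12.46, 12.53, 12.59, 12.61, 12.73, 12.82, 12.84, 12.89, 13.11, 13.15, 13.16, 13.36, 13.38, 13.41, 13.46, 13.49, 13.52, 13.54, 13.64, 13.74, 13.77, 13.81, 13.88, 13.94, 14.00, 14.02, 14.11, 14.90, 14.94
α = 0.05; lower rank = 40 × 0.025 = 1; upper rank = 40 × 0.975 = 39.
The 1st smallest replicate is 9.80; the 39th is 14.90.

(9.80, 14.90)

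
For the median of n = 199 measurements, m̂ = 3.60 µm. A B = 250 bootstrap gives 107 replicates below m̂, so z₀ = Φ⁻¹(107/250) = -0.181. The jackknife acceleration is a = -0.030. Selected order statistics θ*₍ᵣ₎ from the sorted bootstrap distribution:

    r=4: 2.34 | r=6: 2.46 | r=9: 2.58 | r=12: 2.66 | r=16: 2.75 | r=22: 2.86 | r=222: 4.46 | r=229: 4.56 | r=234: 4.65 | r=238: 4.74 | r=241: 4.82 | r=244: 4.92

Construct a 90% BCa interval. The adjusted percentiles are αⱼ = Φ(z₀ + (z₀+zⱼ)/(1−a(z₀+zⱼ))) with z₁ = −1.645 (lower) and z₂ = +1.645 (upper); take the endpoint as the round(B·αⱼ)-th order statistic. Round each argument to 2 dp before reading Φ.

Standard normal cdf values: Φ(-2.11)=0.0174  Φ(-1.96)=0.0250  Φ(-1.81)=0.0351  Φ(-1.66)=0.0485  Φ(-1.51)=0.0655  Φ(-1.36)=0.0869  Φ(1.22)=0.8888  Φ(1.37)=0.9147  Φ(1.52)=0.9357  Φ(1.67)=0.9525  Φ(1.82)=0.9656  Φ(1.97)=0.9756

(2.34, 4.46)

Lower: z₀ + z₁ = -0.181 + (-1.645) = -1.826; 1 − a(z₀+z₁) = 1 − (-0.030)(-1.826) = 0.9452; argument = -0.181 + (-1.826)/0.9452 = -2.1128 → -2.11.
α₁ = Φ(-2.11) = 0.0174; rank = round(250 × 0.0174) = 4; θ*₍4₎ = 2.34.
Upper: z₀ + z₂ = 1.464; 1 − a(z₀+z₂) = 1.0439; argument = 1.2214 → 1.22; α₂ = 0.8888; rank = 222; θ*₍222₎ = 4.46.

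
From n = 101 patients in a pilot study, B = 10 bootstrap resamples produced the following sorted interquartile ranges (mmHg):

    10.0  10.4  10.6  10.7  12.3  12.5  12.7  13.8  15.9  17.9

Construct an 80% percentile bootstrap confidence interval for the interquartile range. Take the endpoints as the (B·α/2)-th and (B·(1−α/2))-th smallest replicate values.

(10.0, 15.9)

α = 0.20; lower rank = 10 × 0.100 = 1; upper rank = 10 × 0.900 = 9.
The 1st smallest replicate is 10.0; the 9th is 15.9.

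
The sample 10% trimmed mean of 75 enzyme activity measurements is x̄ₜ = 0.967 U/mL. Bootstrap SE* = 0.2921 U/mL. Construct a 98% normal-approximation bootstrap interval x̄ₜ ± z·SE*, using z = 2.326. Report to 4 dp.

Margin = 2.326 × 0.2921 = 0.67942
Interval: 0.967 ± 0.67942

(0.2876, 1.6464)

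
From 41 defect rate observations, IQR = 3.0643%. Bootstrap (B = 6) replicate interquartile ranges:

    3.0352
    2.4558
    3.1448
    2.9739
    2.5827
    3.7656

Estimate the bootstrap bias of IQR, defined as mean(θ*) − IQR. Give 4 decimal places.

mean(θ*) = (3.0352 + 2.4558 + 3.1448 + 2.9739 + 2.5827 + 3.7656) / 6 = 2.99300
bias = 2.99300 − 3.0643

bias = −0.0713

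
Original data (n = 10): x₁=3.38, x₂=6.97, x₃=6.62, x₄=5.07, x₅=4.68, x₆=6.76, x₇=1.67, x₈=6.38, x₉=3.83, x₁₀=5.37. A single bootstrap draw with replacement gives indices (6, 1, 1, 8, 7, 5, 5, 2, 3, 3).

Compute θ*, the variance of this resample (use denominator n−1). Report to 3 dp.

θ* = 3.394

Resample values: 6.76, 3.38, 3.38, 6.38, 1.67, 4.68, 4.68, 6.97, 6.62, 6.62.
Mean = 5.1140; sum of squared deviations = 30.5442
s² = 30.5442 / 9 = 3.3938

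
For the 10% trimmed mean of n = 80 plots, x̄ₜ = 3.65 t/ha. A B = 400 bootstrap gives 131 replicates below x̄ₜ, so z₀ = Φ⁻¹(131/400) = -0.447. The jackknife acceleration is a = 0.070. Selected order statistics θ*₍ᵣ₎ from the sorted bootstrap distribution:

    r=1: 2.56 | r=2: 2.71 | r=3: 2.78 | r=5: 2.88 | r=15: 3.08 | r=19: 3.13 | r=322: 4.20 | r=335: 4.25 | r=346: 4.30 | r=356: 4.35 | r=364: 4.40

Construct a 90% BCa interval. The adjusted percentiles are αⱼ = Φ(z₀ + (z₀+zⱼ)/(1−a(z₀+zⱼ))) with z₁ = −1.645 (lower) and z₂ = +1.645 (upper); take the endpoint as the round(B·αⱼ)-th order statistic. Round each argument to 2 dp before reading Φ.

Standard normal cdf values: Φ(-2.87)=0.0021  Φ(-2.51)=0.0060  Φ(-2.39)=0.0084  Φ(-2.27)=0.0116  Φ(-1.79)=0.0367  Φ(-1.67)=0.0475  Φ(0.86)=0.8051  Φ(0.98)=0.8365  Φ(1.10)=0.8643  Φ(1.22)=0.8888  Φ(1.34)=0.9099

Lower: z₀ + z₁ = -0.447 + (-1.645) = -2.092; 1 − a(z₀+z₁) = 1 − (0.070)(-2.092) = 1.1464; argument = -0.447 + (-2.092)/1.1464 = -2.2718 → -2.27.
α₁ = Φ(-2.27) = 0.0116; rank = round(400 × 0.0116) = 5; θ*₍5₎ = 2.88.
Upper: z₀ + z₂ = 1.198; 1 − a(z₀+z₂) = 0.9161; argument = 0.8607 → 0.86; α₂ = 0.8051; rank = 322; θ*₍322₎ = 4.20.

(2.88, 4.20)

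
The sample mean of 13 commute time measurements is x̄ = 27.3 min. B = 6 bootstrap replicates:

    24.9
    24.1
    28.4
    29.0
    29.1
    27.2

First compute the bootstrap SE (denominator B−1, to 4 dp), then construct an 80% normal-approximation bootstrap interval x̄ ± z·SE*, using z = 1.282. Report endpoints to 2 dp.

(24.54, 30.06)

Mean of replicates = 27.1167; sum of squared deviations = 23.1483; SE* = √(23.1483/5) = 2.1517
Margin = 1.282 × 2.1517 = 2.758
Interval: 27.3 ± 2.758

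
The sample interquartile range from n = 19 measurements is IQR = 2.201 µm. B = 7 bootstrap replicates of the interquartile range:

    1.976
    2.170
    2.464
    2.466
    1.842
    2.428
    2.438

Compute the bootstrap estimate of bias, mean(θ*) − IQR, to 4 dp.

mean(θ*) = (1.976 + 2.170 + 2.464 + 2.466 + 1.842 + 2.428 + 2.438) / 7 = 2.25486
bias = 2.25486 − 2.201

bias = +0.0539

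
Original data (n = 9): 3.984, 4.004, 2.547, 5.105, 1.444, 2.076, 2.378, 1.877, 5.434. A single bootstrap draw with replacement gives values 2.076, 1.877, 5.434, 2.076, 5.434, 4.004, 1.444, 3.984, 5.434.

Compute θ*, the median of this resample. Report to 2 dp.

Sorted: 1.444, 1.877, 2.076, 2.076, 3.984, 4.004, 5.434, 5.434, 5.434
Median = middle value = 3.98

θ* = 3.98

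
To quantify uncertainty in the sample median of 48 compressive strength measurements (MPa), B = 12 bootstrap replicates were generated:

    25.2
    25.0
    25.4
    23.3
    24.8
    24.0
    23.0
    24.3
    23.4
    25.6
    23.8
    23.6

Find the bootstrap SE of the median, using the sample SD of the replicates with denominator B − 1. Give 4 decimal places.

SE* = 0.8932

Bootstrap SE is the standard deviation of the 12 replicate medians.
Mean of replicates: (25.2 + 25.0 + 25.4 + 23.3 + 24.8 + 24.0 + 23.0 + 24.3 + 23.4 + 25.6 + 23.8 + 23.6) / 12 = 291.40000 / 12 = 24.28333
Sum of squared deviations: (+0.91667)² + (+0.71667)² + (+1.11667)² + (−0.98333)² + (+0.51667)² + (−0.28333)² + (−1.28333)² + (+0.01667)² + (−0.88333)² + (+1.31667)² + (−0.48333)² + (−0.68333)² = 8.77667
Variance = 8.77667 / 11 = 0.79788
SE* = √0.79788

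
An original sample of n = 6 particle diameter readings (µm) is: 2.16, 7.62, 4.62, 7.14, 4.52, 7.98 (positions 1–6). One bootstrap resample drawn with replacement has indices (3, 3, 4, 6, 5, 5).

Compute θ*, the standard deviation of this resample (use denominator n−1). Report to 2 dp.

θ* = 1.57

Resample values: 4.62, 4.62, 7.14, 7.98, 4.52, 4.52.
Mean = 5.5667; sum of squared deviations = 12.2829
s² = 12.2829 / 5 = 2.4566
s = √2.4566 = 1.57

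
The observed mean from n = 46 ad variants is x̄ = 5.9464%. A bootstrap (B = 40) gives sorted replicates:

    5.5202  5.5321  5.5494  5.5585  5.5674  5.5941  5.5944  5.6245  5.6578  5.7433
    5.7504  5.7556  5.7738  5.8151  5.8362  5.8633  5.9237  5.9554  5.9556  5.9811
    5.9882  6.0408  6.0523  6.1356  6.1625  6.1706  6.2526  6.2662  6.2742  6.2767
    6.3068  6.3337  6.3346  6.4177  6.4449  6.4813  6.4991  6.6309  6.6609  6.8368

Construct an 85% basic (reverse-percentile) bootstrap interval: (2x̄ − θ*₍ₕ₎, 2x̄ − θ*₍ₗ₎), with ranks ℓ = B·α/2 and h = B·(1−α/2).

Percentile endpoints at ranks 3 and 37: θ*₍3₎ = 5.5494, θ*₍37₎ = 6.4991.
Basic interval reflects these around x̄:
  lower = 2 × 5.9464 − 6.4991 = 5.3937
  upper = 2 × 5.9464 − 5.5494 = 6.3434

(5.3937, 6.3434)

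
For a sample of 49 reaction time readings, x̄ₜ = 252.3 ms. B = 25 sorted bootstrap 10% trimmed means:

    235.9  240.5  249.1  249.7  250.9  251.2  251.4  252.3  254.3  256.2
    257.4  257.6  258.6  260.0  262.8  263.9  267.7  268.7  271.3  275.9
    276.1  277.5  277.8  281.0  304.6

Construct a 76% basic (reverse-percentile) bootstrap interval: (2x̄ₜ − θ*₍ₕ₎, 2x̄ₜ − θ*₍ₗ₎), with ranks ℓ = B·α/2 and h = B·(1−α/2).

Percentile endpoints at ranks 3 and 22: θ*₍3₎ = 249.1, θ*₍22₎ = 277.5.
Basic interval reflects these around x̄ₜ:
  lower = 2 × 252.3 − 277.5 = 227.1
  upper = 2 × 252.3 − 249.1 = 255.5

(227.1, 255.5)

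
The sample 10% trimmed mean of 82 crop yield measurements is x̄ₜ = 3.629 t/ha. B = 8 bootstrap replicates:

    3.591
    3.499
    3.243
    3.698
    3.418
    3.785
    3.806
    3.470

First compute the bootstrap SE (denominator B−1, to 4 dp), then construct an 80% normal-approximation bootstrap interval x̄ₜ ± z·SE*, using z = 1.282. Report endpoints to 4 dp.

Mean of replicates = 3.5638; sum of squared deviations = 0.2635; SE* = √(0.2635/7) = 0.1940
Margin = 1.282 × 0.1940 = 0.24871
Interval: 3.629 ± 0.24871

(3.3803, 3.8777)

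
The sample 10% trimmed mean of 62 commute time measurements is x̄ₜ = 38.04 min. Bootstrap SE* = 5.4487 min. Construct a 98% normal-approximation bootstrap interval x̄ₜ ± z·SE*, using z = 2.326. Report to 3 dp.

Margin = 2.326 × 5.4487 = 12.6737
Interval: 38.04 ± 12.6737

(25.366, 50.714)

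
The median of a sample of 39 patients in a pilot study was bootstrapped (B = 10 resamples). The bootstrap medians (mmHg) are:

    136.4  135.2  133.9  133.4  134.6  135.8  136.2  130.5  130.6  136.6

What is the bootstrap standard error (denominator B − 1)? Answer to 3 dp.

SE* = 2.250

Bootstrap SE is the standard deviation of the 10 replicate medians.
Mean of replicates: (136.4 + 135.2 + 133.9 + 133.4 + 134.6 + 135.8 + 136.2 + 130.5 + 130.6 + 136.6) / 10 = 1343.2000 / 10 = 134.3200
Sum of squared deviations: (+2.0800)² + (+0.8800)² + (−0.4200)² + (−0.9200)² + (+0.2800)² + (+1.4800)² + (+1.8800)² + (−3.8200)² + (−3.7200)² + (+2.2800)² = 45.5560
Variance = 45.5560 / 9 = 5.0618
SE* = √5.0618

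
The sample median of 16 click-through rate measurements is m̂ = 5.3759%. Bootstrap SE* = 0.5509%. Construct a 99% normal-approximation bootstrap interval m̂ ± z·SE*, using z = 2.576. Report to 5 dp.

(3.95678, 6.79502)

Margin = 2.576 × 0.5509 = 1.419118
Interval: 5.3759 ± 1.419118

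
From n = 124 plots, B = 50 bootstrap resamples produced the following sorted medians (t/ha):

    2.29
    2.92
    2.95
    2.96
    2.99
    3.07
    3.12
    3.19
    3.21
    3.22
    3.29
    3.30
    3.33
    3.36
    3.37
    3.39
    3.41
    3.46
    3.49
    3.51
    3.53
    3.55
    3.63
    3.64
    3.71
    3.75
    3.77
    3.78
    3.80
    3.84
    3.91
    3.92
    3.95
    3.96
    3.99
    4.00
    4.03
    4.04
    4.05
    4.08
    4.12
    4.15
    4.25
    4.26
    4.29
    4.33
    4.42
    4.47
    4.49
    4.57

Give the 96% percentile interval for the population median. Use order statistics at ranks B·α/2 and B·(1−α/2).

α = 0.04; lower rank = 50 × 0.020 = 1; upper rank = 50 × 0.980 = 49.
The 1st smallest replicate is 2.29; the 49th is 4.49.

(2.29, 4.49)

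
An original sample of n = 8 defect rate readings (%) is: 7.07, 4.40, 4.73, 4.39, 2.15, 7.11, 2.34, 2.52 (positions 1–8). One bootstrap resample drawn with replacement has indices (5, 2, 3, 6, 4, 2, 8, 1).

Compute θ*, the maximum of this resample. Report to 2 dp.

θ* = 7.11

Resample values: 2.15, 4.40, 4.73, 7.11, 4.39, 4.40, 2.52, 7.07.
Maximum = 7.11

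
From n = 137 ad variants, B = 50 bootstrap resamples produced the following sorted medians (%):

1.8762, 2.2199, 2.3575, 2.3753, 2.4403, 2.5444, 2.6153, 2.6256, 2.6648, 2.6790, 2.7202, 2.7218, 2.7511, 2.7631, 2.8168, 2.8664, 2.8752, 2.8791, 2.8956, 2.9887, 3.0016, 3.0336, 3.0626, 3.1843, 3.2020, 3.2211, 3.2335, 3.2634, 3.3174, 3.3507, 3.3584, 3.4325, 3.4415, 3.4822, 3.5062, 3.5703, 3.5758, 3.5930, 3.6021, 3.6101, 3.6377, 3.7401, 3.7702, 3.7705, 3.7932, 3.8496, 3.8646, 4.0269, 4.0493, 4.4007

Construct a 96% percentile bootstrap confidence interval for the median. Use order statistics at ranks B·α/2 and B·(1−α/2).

(1.8762, 4.0493)

α = 0.04; lower rank = 50 × 0.020 = 1; upper rank = 50 × 0.980 = 49.
The 1st smallest replicate is 1.8762; the 49th is 4.0493.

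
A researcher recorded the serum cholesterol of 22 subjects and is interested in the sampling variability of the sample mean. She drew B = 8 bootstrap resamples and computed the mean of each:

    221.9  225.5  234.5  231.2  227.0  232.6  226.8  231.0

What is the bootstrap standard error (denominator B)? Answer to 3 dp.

Bootstrap SE is the standard deviation of the 8 replicate means.
Mean of replicates: (221.9 + 225.5 + 234.5 + 231.2 + 227.0 + 232.6 + 226.8 + 231.0) / 8 = 1830.5000 / 8 = 228.8125
Sum of squared deviations: (−6.9125)² + (−3.3125)² + (+5.6875)² + (+2.3875)² + (−1.8125)² + (+3.7875)² + (−2.0125)² + (+2.1875)² = 123.2687
Variance = 123.2687 / 8 = 15.4086
SE* = √15.4086

SE* = 3.925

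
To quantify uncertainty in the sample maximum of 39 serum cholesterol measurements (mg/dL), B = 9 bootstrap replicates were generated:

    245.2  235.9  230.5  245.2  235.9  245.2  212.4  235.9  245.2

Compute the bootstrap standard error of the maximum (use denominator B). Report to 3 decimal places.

Bootstrap SE is the standard deviation of the 9 replicate maximums.
Mean of replicates: (245.2 + 235.9 + 230.5 + 245.2 + 235.9 + 245.2 + 212.4 + 235.9 + 245.2) / 9 = 2131.4000 / 9 = 236.8222
Sum of squared deviations: (+8.3778)² + (−0.9222)² + (−6.3222)² + (+8.3778)² + (−0.9222)² + (+8.3778)² + (−24.4222)² + (−0.9222)² + (+8.3778)² = 919.7156
Variance = 919.7156 / 9 = 102.1906
SE* = √102.1906

SE* = 10.109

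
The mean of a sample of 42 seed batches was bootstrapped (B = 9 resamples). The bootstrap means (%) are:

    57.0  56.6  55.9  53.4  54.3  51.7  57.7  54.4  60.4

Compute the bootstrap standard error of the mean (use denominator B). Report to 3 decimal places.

SE* = 2.440

Bootstrap SE is the standard deviation of the 9 replicate means.
Mean of replicates: (57.0 + 56.6 + 55.9 + 53.4 + 54.3 + 51.7 + 57.7 + 54.4 + 60.4) / 9 = 501.4000 / 9 = 55.7111
Sum of squared deviations: (+1.2889)² + (+0.8889)² + (+0.1889)² + (−2.3111)² + (−1.4111)² + (−4.0111)² + (+1.9889)² + (−1.3111)² + (+4.6889)² = 53.5689
Variance = 53.5689 / 9 = 5.9521
SE* = √5.9521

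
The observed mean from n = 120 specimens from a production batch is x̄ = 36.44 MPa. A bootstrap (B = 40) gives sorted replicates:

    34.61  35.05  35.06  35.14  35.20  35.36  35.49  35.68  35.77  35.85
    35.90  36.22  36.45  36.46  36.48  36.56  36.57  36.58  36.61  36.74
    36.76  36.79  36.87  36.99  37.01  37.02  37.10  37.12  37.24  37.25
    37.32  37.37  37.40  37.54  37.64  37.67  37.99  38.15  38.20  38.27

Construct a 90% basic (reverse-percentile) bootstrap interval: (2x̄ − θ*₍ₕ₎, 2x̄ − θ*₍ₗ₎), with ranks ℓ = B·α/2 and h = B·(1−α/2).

Percentile endpoints at ranks 2 and 38: θ*₍2₎ = 35.05, θ*₍38₎ = 38.15.
Basic interval reflects these around x̄:
  lower = 2 × 36.44 − 38.15 = 34.73
  upper = 2 × 36.44 − 35.05 = 37.83

(34.73, 37.83)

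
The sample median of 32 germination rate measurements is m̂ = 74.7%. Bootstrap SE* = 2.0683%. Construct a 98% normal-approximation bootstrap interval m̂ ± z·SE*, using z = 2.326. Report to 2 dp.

(69.89, 79.51)

Margin = 2.326 × 2.0683 = 4.811
Interval: 74.7 ± 4.811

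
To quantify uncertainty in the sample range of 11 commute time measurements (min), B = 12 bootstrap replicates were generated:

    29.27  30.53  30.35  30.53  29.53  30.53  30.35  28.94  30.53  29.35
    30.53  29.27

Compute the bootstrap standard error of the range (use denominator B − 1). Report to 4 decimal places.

Bootstrap SE is the standard deviation of the 12 replicate ranges.
Mean of replicates: (29.27 + 30.53 + 30.35 + 30.53 + 29.53 + 30.53 + 30.35 + 28.94 + 30.53 + 29.35 + 30.53 + 29.27) / 12 = 359.71000 / 12 = 29.97583
Sum of squared deviations: (−0.70583)² + (+0.55417)² + (+0.37417)² + (+0.55417)² + (−0.44583)² + (+0.55417)² + (+0.37417)² + (−1.03583)² + (+0.55417)² + (−0.62583)² + (+0.55417)² + (−0.70583)² = 4.47529
Variance = 4.47529 / 11 = 0.40684
SE* = √0.40684

SE* = 0.6378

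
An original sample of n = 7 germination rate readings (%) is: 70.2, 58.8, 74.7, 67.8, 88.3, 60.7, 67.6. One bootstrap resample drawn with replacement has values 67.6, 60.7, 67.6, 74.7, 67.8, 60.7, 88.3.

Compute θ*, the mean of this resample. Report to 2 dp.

Mean = (67.6 + 60.7 + 67.6 + 74.7 + 67.8 + 60.7 + 88.3) / 7 = 487.40 / 7 = 69.63

θ* = 69.63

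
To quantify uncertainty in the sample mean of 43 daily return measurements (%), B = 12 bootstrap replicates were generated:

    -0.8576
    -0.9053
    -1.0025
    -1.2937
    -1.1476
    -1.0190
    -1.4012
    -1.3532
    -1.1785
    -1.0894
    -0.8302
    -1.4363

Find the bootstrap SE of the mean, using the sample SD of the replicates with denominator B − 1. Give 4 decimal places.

SE* = 0.2113

Bootstrap SE is the standard deviation of the 12 replicate means.
Mean of replicates: ((-0.8576) + (-0.9053) + (-1.0025) + (-1.2937) + (-1.1476) + (-1.0190) + (-1.4012) + (-1.3532) + (-1.1785) + (-1.0894) + (-0.8302) + (-1.4363)) / 12 = -13.51450 / 12 = -1.12621
Sum of squared deviations: (+0.26861)² + (+0.22091)² + (+0.12371)² + (−0.16749)² + (−0.02139)² + (+0.10721)² + (−0.27499)² + (−0.22699)² + (−0.05229)² + (+0.03681)² + (+0.29601)² + (−0.31009)² = 0.49127
Variance = 0.49127 / 11 = 0.04466
SE* = √0.04466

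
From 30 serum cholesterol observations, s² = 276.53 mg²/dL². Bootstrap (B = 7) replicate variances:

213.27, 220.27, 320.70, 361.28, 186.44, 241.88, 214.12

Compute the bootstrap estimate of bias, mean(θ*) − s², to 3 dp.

mean(θ*) = (213.27 + 220.27 + 320.70 + 361.28 + 186.44 + 241.88 + 214.12) / 7 = 251.1371
bias = 251.1371 − 276.53

bias = −25.393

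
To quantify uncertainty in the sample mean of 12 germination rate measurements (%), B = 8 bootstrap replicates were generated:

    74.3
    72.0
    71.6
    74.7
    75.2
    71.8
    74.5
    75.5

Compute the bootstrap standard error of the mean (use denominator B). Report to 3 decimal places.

SE* = 1.517

Bootstrap SE is the standard deviation of the 8 replicate means.
Mean of replicates: (74.3 + 72.0 + 71.6 + 74.7 + 75.2 + 71.8 + 74.5 + 75.5) / 8 = 589.6000 / 8 = 73.7000
Sum of squared deviations: (+0.6000)² + (−1.7000)² + (−2.1000)² + (+1.0000)² + (+1.5000)² + (−1.9000)² + (+0.8000)² + (+1.8000)² = 18.4000
Variance = 18.4000 / 8 = 2.3000
SE* = √2.3000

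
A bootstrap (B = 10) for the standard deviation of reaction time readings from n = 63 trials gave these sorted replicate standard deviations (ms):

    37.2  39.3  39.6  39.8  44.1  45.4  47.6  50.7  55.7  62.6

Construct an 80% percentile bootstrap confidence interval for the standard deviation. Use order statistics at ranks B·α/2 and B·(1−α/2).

(37.2, 55.7)

α = 0.20; lower rank = 10 × 0.100 = 1; upper rank = 10 × 0.900 = 9.
The 1st smallest replicate is 37.2; the 9th is 55.7.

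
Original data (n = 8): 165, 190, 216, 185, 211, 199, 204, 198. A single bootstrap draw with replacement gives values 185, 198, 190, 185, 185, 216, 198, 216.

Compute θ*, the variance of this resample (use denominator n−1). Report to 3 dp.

θ* = 171.982

Mean = 196.6250; sum of squared deviations = 1203.8750
s² = 1203.8750 / 7 = 171.9821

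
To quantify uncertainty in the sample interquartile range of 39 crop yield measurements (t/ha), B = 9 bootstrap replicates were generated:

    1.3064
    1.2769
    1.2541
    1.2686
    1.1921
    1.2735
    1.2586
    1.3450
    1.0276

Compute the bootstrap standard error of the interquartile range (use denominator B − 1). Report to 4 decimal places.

SE* = 0.0912

Bootstrap SE is the standard deviation of the 9 replicate interquartile ranges.
Mean of replicates: (1.3064 + 1.2769 + 1.2541 + 1.2686 + 1.1921 + 1.2735 + 1.2586 + 1.3450 + 1.0276) / 9 = 11.20280 / 9 = 1.24476
Sum of squared deviations: (+0.06164)² + (+0.03214)² + (+0.00934)² + (+0.02384)² + (−0.05266)² + (+0.02874)² + (+0.01384)² + (+0.10024)² + (−0.21716)² = 0.06649
Variance = 0.06649 / 8 = 0.00831
SE* = √0.00831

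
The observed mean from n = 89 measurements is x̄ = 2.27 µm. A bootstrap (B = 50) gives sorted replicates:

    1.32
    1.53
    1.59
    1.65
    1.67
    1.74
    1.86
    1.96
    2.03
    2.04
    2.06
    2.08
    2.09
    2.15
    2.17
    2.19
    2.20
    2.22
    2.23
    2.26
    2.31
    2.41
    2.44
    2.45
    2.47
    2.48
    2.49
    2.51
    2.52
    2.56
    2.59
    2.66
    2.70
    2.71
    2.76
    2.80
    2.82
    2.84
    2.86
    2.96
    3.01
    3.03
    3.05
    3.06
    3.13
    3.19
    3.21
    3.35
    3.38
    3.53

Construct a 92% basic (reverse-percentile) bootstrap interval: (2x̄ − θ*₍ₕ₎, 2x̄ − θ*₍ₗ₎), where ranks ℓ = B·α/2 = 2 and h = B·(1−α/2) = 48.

Percentile endpoints at ranks 2 and 48: θ*₍2₎ = 1.53, θ*₍48₎ = 3.35.
Basic interval reflects these around x̄:
  lower = 2 × 2.27 − 3.35 = 1.19
  upper = 2 × 2.27 − 1.53 = 3.01

(1.19, 3.01)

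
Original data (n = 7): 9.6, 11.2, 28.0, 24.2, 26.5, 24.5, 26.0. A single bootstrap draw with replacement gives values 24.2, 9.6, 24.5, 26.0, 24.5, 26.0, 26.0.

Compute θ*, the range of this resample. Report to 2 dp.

θ* = 16.40

Range = 26.0 − 9.6 = 16.40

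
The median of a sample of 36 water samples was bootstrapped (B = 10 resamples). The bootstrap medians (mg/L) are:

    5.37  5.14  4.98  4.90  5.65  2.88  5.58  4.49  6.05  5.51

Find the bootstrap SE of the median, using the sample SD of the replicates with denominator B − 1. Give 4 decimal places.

SE* = 0.8827

Bootstrap SE is the standard deviation of the 10 replicate medians.
Mean of replicates: (5.37 + 5.14 + 4.98 + 4.90 + 5.65 + 2.88 + 5.58 + 4.49 + 6.05 + 5.51) / 10 = 50.55000 / 10 = 5.05500
Sum of squared deviations: (+0.31500)² + (+0.08500)² + (−0.07500)² + (−0.15500)² + (+0.59500)² + (−2.17500)² + (+0.52500)² + (−0.56500)² + (+0.99500)² + (+0.45500)² = 7.01265
Variance = 7.01265 / 9 = 0.77918
SE* = √0.77918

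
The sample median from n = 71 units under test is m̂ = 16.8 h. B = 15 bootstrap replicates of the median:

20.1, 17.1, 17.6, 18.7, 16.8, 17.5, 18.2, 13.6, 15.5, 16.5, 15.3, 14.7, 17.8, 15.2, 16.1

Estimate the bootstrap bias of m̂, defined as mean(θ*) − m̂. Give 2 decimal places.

mean(θ*) = (20.1 + 17.1 + 17.6 + 18.7 + 16.8 + 17.5 + 18.2 + 13.6 + 15.5 + 16.5 + 15.3 + 14.7 + 17.8 + 15.2 + 16.1) / 15 = 16.713
bias = 16.713 − 16.8

bias = −0.09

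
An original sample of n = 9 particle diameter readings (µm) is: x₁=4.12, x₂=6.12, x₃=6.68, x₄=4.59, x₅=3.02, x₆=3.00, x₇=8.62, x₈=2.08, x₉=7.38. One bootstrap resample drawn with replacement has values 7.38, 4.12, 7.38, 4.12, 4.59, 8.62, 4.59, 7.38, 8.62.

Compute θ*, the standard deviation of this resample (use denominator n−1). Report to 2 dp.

Mean = 6.3111; sum of squared deviations = 29.6159
s² = 29.6159 / 8 = 3.7020
s = √3.7020 = 1.92

θ* = 1.92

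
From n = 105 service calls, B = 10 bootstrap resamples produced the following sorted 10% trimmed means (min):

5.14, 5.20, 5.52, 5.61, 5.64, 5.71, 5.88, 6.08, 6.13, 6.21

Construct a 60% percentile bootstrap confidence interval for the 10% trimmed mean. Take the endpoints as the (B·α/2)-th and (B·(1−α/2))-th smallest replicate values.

α = 0.40; lower rank = 10 × 0.200 = 2; upper rank = 10 × 0.800 = 8.
The 2nd smallest replicate is 5.20; the 8th is 6.08.

(5.20, 6.08)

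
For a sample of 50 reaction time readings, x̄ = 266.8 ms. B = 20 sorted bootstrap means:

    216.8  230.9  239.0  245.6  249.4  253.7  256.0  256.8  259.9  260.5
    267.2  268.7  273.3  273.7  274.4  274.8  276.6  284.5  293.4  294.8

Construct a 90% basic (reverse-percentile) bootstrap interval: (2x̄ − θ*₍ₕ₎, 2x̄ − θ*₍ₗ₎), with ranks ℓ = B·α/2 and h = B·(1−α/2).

Percentile endpoints at ranks 1 and 19: θ*₍1₎ = 216.8, θ*₍19₎ = 293.4.
Basic interval reflects these around x̄:
  lower = 2 × 266.8 − 293.4 = 240.2
  upper = 2 × 266.8 − 216.8 = 316.8

(240.2, 316.8)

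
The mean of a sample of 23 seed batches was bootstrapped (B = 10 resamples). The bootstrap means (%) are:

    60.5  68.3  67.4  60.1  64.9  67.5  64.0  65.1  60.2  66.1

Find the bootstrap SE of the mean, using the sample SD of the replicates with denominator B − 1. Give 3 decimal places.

SE* = 3.144

Bootstrap SE is the standard deviation of the 10 replicate means.
Mean of replicates: (60.5 + 68.3 + 67.4 + 60.1 + 64.9 + 67.5 + 64.0 + 65.1 + 60.2 + 66.1) / 10 = 644.1000 / 10 = 64.4100
Sum of squared deviations: (−3.9100)² + (+3.8900)² + (+2.9900)² + (−4.3100)² + (+0.4900)² + (+3.0900)² + (−0.4100)² + (+0.6900)² + (−4.2100)² + (+1.6900)² = 88.9490
Variance = 88.9490 / 9 = 9.8832
SE* = √9.8832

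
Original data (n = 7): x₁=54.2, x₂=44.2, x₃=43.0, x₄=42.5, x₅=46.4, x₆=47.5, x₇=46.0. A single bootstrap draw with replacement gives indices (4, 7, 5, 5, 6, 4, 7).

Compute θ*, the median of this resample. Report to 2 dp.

θ* = 46.00

Resample values: 42.5, 46.0, 46.4, 46.4, 47.5, 42.5, 46.0.
Sorted: 42.5, 42.5, 46.0, 46.0, 46.4, 46.4, 47.5
Median = middle value = 46.00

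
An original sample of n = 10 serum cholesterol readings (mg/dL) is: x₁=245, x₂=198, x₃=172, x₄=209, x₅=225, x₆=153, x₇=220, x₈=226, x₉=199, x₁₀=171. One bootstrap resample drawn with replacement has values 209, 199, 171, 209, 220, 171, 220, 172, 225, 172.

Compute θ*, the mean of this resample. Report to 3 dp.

Mean = (209 + 199 + 171 + 209 + 220 + 171 + 220 + 172 + 225 + 172) / 10 = 1968.0 / 10 = 196.800

θ* = 196.800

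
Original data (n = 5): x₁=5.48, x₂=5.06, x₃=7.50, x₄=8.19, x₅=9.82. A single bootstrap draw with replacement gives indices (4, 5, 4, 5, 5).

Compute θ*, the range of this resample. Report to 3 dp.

Resample values: 8.19, 9.82, 8.19, 9.82, 9.82.
Range = 9.82 − 8.19 = 1.630

θ* = 1.630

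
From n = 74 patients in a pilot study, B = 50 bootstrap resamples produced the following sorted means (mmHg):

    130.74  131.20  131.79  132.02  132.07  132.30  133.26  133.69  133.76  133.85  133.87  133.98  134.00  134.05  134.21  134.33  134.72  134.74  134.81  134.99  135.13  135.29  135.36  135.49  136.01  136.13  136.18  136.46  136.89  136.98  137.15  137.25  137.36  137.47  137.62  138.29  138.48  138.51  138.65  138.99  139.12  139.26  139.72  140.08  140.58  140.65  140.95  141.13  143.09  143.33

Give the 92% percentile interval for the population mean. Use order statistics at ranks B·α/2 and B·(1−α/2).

α = 0.08; lower rank = 50 × 0.040 = 2; upper rank = 50 × 0.960 = 48.
The 2nd smallest replicate is 131.20; the 48th is 141.13.

(131.20, 141.13)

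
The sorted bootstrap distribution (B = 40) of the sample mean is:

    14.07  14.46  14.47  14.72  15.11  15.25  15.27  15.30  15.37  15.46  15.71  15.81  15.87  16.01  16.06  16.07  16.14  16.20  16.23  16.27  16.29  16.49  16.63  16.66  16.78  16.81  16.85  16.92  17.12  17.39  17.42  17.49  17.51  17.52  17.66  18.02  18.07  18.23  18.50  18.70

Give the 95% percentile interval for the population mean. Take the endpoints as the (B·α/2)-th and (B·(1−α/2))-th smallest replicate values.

α = 0.05; lower rank = 40 × 0.025 = 1; upper rank = 40 × 0.975 = 39.
The 1st smallest replicate is 14.07; the 39th is 18.50.

(14.07, 18.50)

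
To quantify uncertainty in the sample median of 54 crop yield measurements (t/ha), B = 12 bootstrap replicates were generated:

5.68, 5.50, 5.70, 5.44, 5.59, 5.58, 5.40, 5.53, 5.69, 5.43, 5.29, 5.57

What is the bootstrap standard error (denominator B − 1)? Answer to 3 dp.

Bootstrap SE is the standard deviation of the 12 replicate medians.
Mean of replicates: (5.68 + 5.50 + 5.70 + 5.44 + 5.59 + 5.58 + 5.40 + 5.53 + 5.69 + 5.43 + 5.29 + 5.57) / 12 = 66.4000 / 12 = 5.5333
Sum of squared deviations: (+0.1467)² + (−0.0333)² + (+0.1667)² + (−0.0933)² + (+0.0567)² + (+0.0467)² + (−0.1333)² + (−0.0033)² + (+0.1567)² + (−0.1033)² + (−0.2433)² + (+0.0367)² = 0.1781
Variance = 0.1781 / 11 = 0.0162
SE* = √0.0162

SE* = 0.127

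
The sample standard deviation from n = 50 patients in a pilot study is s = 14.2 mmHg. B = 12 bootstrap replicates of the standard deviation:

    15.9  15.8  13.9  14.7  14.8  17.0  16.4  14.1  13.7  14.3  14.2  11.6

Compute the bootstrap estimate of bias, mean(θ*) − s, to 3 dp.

bias = +0.500

mean(θ*) = (15.9 + 15.8 + 13.9 + 14.7 + 14.8 + 17.0 + 16.4 + 14.1 + 13.7 + 14.3 + 14.2 + 11.6) / 12 = 14.7000
bias = 14.7000 − 14.2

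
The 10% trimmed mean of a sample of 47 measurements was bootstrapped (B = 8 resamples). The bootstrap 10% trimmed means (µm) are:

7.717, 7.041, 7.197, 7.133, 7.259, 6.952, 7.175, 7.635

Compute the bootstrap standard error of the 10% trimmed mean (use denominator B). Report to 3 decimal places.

Bootstrap SE is the standard deviation of the 8 replicate 10% trimmed means.
Mean of replicates: (7.717 + 7.041 + 7.197 + 7.133 + 7.259 + 6.952 + 7.175 + 7.635) / 8 = 58.1090 / 8 = 7.2636
Sum of squared deviations: (+0.4534)² + (−0.2226)² + (−0.0666)² + (−0.1306)² + (−0.0046)² + (−0.3116)² + (−0.0886)² + (+0.3714)² = 0.5195
Variance = 0.5195 / 8 = 0.0649
SE* = √0.0649

SE* = 0.255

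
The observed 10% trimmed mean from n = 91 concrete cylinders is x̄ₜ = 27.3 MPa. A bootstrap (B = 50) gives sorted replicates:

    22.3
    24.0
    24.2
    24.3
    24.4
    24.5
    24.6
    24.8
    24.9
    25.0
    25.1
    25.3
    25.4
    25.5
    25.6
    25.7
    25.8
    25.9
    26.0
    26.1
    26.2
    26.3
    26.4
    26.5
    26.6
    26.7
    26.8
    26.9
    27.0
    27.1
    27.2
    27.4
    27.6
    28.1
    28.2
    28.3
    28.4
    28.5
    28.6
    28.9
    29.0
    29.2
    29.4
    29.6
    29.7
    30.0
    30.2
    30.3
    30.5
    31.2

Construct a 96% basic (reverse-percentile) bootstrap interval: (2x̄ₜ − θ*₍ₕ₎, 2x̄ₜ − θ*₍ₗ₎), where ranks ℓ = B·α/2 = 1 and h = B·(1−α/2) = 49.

Percentile endpoints at ranks 1 and 49: θ*₍1₎ = 22.3, θ*₍49₎ = 30.5.
Basic interval reflects these around x̄ₜ:
  lower = 2 × 27.3 − 30.5 = 24.1
  upper = 2 × 27.3 − 22.3 = 32.3

(24.1, 32.3)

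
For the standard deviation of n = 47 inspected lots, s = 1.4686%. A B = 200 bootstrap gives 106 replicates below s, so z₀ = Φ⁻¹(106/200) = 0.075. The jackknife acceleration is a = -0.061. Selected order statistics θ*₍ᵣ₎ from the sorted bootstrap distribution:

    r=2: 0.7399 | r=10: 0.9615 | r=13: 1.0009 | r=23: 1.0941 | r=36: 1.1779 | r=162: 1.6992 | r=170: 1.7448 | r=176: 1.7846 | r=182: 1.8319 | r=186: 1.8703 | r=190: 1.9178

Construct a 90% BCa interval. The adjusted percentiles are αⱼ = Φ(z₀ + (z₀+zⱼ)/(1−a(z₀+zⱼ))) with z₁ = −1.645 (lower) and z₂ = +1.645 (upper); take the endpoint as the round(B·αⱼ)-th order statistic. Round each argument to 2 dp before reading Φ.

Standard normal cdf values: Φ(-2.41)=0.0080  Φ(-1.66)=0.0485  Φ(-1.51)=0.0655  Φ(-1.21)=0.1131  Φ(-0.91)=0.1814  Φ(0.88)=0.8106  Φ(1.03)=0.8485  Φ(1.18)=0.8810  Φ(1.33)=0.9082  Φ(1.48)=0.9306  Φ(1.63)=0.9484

Lower: z₀ + z₁ = 0.075 + (-1.645) = -1.570; 1 − a(z₀+z₁) = 1 − (-0.061)(-1.570) = 0.9042; argument = 0.075 + (-1.570)/0.9042 = -1.6613 → -1.66.
α₁ = Φ(-1.66) = 0.0485; rank = round(200 × 0.0485) = 10; θ*₍10₎ = 0.9615.
Upper: z₀ + z₂ = 1.720; 1 − a(z₀+z₂) = 1.1049; argument = 1.6317 → 1.63; α₂ = 0.9484; rank = 190; θ*₍190₎ = 1.9178.

(0.9615, 1.9178)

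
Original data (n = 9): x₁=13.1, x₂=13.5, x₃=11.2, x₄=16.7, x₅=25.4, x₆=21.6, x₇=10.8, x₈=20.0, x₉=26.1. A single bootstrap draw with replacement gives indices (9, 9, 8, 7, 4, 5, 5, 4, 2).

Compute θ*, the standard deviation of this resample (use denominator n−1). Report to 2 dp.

Resample values: 26.1, 26.1, 20.0, 10.8, 16.7, 25.4, 25.4, 16.7, 13.5.
Mean = 20.0778; sum of squared deviations = 281.3556
s² = 281.3556 / 8 = 35.1694
s = √35.1694 = 5.93

θ* = 5.93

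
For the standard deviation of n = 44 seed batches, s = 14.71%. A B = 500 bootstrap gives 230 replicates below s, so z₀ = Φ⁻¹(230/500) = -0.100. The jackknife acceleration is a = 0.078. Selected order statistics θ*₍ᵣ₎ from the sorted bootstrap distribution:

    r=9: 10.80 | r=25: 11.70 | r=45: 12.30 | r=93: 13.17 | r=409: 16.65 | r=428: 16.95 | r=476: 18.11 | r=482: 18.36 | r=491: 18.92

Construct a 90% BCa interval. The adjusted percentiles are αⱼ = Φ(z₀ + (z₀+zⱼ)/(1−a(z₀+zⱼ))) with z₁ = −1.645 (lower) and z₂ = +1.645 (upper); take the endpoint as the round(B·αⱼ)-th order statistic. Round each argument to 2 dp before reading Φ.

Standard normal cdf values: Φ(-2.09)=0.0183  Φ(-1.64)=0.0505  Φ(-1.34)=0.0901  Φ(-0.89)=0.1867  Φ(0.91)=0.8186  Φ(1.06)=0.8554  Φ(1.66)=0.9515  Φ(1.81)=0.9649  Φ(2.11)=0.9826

Lower: z₀ + z₁ = -0.100 + (-1.645) = -1.745; 1 − a(z₀+z₁) = 1 − (0.078)(-1.745) = 1.1361; argument = -0.100 + (-1.745)/1.1361 = -1.6359 → -1.64.
α₁ = Φ(-1.64) = 0.0505; rank = round(500 × 0.0505) = 25; θ*₍25₎ = 11.70.
Upper: z₀ + z₂ = 1.545; 1 − a(z₀+z₂) = 0.8795; argument = 1.6567 → 1.66; α₂ = 0.9515; rank = 476; θ*₍476₎ = 18.11.

(11.70, 18.11)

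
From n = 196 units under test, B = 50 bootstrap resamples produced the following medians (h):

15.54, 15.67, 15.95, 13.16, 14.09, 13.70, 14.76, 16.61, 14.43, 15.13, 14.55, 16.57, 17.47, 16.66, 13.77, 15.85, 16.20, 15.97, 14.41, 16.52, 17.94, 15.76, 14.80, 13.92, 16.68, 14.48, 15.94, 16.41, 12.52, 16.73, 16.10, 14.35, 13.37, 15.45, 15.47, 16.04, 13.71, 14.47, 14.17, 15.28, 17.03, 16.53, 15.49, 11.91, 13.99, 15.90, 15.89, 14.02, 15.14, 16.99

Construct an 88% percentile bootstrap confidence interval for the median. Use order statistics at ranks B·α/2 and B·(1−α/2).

Sorted replicates: 11.91, 12.52, 13.16, 13.37, 13.70, 13.71, 13.77, 13.92, 13.99, 14.02, 14.09, 14.17, 14.35, 14.41, 14.43, 14.47, 14.48, 14.55, 14.76, 14.80, 15.13, 15.14, 15.28, 15.45, 15.47, 15.49, 15.54, 15.67, 15.76, 15.85, 15.89, 15.90, 15.94, 15.95, 15.97, 16.04, 16.10, 16.20, 16.41, 16.52, 16.53, 16.57, 16.61, 16.66, 16.68, 16.73, 16.99, 17.03, 17.47, 17.94
α = 0.12; lower rank = 50 × 0.060 = 3; upper rank = 50 × 0.940 = 47.
The 3rd smallest replicate is 13.16; the 47th is 16.99.

(13.16, 16.99)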